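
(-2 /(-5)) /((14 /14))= 2 /5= 0.40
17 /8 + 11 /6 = 95 /24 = 3.96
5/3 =1.67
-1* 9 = -9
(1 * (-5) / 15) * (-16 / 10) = 8 / 15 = 0.53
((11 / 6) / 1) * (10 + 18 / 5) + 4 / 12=379 / 15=25.27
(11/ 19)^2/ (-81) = -121/ 29241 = -0.00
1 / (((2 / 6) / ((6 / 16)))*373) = 9 / 2984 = 0.00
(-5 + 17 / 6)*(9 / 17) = -39 / 34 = -1.15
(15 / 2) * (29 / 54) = 145 / 36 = 4.03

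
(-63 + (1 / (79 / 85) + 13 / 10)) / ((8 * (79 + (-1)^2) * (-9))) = 47893 / 4550400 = 0.01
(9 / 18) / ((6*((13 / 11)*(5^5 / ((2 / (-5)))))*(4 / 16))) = -22 / 609375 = -0.00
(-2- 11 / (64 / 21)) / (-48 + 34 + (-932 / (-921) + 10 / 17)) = 5620863 / 12425216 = 0.45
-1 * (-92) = 92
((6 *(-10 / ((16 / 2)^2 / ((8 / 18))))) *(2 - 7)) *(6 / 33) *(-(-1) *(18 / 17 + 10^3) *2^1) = 425450 / 561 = 758.38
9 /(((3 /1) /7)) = 21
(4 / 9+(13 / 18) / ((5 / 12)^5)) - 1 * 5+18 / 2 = 1742408 / 28125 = 61.95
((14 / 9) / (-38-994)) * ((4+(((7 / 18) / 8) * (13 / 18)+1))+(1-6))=-637 / 12037248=-0.00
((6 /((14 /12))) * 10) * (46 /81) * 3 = 87.62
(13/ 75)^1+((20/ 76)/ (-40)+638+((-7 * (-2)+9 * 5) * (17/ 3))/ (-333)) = 637.16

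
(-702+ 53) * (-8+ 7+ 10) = -5841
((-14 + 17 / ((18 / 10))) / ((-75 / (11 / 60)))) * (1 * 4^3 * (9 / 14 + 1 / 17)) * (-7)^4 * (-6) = -413339696 / 57375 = -7204.18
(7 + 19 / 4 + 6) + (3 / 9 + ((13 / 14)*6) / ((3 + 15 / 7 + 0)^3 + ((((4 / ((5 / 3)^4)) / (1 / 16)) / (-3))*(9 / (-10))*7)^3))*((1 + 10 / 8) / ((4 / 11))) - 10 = 330150042445290259 / 33624071926152192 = 9.82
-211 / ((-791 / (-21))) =-633 / 113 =-5.60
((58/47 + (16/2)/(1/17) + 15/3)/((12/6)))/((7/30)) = 14325/47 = 304.79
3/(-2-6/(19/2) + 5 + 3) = 19/34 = 0.56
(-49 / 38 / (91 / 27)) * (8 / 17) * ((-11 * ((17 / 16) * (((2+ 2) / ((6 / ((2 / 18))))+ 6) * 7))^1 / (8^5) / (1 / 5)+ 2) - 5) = 76196239 / 137592832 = 0.55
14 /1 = 14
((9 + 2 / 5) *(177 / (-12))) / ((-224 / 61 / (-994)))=-12009863 / 320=-37530.82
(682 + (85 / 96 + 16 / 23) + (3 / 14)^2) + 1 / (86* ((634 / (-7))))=1008189068365 / 1474765152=683.63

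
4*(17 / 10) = 34 / 5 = 6.80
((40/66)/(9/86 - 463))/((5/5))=-1720/1313697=-0.00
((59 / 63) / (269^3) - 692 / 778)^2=180030848984285555226961 / 227558981642512006145169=0.79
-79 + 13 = -66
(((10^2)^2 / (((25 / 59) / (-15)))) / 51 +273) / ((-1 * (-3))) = -113359 / 51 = -2222.73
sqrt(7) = 2.65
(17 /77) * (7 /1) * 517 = 799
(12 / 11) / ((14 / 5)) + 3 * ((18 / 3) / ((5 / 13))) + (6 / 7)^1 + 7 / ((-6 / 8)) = 38.71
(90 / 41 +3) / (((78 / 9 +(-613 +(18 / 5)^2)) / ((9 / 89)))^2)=97048125 / 638866139847449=0.00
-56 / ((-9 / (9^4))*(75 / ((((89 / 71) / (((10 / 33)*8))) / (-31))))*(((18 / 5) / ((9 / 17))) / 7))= -34970859 / 3741700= -9.35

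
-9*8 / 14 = -36 / 7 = -5.14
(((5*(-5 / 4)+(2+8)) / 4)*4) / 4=15 / 16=0.94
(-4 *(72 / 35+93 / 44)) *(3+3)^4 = -8324208 / 385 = -21621.32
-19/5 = -3.80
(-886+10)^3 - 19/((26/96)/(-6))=-8738872416/13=-672220955.08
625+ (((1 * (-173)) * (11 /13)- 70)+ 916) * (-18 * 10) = -1628975 /13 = -125305.77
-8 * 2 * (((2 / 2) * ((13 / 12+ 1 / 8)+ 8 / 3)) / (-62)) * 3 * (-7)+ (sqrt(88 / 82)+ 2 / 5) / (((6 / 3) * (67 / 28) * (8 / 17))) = -13951 / 670+ 119 * sqrt(451) / 5494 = -20.36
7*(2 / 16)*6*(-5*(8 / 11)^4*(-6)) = 645120 / 14641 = 44.06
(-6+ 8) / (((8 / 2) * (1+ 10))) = 1 / 22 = 0.05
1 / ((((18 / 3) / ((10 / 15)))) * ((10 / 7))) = 7 / 90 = 0.08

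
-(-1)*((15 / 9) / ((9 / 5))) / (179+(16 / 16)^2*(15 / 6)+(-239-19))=-50 / 4131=-0.01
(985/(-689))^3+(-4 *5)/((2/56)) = -184122022265/327082769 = -562.92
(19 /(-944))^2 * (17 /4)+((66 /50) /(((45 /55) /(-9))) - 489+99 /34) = -500.61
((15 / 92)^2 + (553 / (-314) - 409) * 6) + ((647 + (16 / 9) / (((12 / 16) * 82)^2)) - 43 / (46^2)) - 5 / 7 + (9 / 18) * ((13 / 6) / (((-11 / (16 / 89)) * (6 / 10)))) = -2254629844008233387 / 1239963128634384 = -1818.30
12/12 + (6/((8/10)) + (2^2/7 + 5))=197/14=14.07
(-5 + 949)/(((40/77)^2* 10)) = 349811/1000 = 349.81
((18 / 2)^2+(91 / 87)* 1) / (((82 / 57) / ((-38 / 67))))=-2576818 / 79663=-32.35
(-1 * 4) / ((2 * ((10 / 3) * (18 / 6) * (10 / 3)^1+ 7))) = -6 / 121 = -0.05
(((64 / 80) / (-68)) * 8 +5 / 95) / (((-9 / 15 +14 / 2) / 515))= -3.34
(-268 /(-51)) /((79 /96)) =8576 /1343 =6.39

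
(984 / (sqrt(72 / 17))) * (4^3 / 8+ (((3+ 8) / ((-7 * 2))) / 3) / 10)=137309 * sqrt(34) / 210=3812.58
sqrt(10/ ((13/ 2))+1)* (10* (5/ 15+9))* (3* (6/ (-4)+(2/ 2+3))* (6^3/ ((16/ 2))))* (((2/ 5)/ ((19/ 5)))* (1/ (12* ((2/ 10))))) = 15750* sqrt(429)/ 247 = 1320.72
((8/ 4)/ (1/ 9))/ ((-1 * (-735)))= 6/ 245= 0.02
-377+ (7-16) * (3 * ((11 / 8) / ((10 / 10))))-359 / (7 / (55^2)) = -8710991 / 56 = -155553.41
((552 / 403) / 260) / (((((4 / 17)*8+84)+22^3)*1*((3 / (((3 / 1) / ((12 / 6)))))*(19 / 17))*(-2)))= -19941 / 181638435160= -0.00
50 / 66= 0.76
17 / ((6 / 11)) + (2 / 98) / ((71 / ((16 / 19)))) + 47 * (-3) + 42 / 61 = -2640530791 / 24192966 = -109.14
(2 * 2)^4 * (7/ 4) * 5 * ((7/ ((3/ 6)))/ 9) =31360/ 9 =3484.44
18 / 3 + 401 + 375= 782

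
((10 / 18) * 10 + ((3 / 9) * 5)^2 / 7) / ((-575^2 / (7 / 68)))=-1 / 539580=-0.00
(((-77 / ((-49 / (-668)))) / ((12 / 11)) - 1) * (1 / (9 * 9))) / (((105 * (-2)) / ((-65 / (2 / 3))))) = -65741 / 11907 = -5.52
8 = 8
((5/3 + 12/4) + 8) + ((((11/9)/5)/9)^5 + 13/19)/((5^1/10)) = 2905653673619938/207027823809375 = 14.04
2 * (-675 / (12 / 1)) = -225 / 2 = -112.50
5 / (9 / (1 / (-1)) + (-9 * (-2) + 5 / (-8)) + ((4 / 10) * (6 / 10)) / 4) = 1000 / 1687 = 0.59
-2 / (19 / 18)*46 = -1656 / 19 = -87.16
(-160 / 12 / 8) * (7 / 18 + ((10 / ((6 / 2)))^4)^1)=-100315 / 486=-206.41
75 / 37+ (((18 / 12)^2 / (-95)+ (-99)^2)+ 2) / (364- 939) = -121442347 / 8084500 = -15.02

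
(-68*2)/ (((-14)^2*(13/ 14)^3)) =-1904/ 2197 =-0.87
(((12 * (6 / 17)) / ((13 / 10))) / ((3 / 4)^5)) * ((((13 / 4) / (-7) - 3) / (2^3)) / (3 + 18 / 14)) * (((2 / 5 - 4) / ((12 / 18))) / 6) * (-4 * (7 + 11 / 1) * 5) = -99328 / 221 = -449.45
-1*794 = -794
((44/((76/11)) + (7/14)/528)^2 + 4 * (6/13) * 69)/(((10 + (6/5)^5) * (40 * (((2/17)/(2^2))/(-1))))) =-9338912273823125/816944253345792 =-11.43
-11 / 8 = -1.38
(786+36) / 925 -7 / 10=349 / 1850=0.19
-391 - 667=-1058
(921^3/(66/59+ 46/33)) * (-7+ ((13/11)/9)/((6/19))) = -20029781363421/9784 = -2047197604.60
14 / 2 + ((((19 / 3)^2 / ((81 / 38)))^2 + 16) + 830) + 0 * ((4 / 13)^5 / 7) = 641502697 / 531441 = 1207.10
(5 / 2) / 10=1 / 4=0.25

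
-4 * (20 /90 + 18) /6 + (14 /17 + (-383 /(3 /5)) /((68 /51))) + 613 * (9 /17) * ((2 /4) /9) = -866675 /1836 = -472.05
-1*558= -558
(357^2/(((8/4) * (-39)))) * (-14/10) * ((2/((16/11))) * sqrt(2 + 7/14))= 3271191 * sqrt(10)/2080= 4973.28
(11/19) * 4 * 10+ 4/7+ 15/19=3261/133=24.52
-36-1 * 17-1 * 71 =-124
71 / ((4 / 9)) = 639 / 4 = 159.75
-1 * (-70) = 70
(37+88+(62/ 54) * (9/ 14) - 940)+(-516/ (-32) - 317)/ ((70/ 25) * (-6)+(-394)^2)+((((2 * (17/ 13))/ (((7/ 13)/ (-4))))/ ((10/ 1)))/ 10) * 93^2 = -8131539740839/ 3259603200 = -2494.64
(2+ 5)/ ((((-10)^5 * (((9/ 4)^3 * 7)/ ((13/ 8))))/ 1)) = -13/ 9112500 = -0.00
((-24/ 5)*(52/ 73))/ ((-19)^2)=-1248/ 131765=-0.01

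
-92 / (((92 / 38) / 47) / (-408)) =728688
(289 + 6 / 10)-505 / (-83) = 122709 / 415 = 295.68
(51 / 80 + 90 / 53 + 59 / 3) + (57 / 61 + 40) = 48833849 / 775920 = 62.94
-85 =-85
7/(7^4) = 1/343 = 0.00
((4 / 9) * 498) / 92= 166 / 69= 2.41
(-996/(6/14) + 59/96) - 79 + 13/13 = -230533/96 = -2401.39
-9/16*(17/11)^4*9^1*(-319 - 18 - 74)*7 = 19463483277/234256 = 83086.38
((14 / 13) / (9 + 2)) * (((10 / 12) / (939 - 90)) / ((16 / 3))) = 0.00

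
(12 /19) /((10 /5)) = 6 /19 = 0.32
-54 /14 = -27 /7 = -3.86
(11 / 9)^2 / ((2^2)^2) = 121 / 1296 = 0.09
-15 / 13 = -1.15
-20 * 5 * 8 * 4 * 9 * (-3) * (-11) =-950400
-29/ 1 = -29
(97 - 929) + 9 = -823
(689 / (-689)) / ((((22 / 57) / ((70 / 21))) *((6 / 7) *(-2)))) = 665 / 132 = 5.04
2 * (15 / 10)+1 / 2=7 / 2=3.50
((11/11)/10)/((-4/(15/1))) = -3/8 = -0.38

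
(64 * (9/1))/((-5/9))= -5184/5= -1036.80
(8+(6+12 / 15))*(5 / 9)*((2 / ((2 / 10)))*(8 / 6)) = 2960 / 27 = 109.63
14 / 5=2.80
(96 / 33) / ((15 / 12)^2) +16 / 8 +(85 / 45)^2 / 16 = 4.08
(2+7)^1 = 9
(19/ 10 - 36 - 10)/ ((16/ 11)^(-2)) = -56448/ 605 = -93.30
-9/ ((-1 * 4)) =9/ 4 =2.25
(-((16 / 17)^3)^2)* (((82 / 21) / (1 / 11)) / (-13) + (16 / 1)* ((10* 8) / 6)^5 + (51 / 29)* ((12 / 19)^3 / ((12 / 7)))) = -497553553319624915812352 / 106169554484469567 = -4686405.21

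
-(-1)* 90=90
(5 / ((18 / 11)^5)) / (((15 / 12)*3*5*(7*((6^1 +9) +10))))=161051 / 1240029000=0.00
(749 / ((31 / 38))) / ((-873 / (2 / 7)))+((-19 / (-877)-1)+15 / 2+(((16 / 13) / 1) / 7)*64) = 75480967787 / 4319633682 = 17.47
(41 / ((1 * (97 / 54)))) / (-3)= -738 / 97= -7.61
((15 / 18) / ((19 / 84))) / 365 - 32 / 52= -10914 / 18031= -0.61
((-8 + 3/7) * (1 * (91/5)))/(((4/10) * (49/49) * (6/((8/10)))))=-689/15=-45.93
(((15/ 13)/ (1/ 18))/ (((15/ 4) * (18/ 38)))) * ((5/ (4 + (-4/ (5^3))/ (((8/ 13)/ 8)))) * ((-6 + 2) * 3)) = -35625/ 182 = -195.74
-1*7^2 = -49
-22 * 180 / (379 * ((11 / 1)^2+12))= -3960 / 50407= -0.08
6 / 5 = 1.20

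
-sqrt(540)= -6*sqrt(15)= -23.24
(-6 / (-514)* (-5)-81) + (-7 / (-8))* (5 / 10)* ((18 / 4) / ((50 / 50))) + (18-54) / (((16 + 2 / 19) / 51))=-1587969 / 8224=-193.09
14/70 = 1/5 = 0.20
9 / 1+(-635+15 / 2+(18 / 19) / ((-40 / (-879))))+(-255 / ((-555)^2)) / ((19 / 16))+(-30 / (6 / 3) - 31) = -1004569181 / 1560660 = -643.68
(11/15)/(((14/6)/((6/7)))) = 66/245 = 0.27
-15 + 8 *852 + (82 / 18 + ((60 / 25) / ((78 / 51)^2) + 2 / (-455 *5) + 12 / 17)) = 30802801657 / 4524975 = 6807.29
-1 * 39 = -39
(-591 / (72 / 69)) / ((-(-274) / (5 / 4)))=-2.58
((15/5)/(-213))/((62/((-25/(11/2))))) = 0.00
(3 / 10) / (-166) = -3 / 1660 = -0.00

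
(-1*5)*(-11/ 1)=55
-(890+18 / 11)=-9808 / 11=-891.64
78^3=474552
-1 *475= -475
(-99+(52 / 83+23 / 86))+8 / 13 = -9046549 / 92794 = -97.49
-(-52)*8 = 416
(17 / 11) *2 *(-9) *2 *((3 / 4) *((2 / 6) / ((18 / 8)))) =-68 / 11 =-6.18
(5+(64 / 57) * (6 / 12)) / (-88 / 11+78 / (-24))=-1268 / 2565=-0.49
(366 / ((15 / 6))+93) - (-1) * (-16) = 1117 / 5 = 223.40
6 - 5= 1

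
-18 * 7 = -126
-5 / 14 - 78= -1097 / 14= -78.36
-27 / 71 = -0.38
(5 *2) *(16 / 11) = 160 / 11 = 14.55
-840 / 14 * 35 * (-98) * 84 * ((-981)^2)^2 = 16010344836465991200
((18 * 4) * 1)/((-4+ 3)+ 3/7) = -126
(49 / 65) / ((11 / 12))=588 / 715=0.82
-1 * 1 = -1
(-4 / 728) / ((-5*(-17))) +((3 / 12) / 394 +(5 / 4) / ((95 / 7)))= 21465123 / 231616840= 0.09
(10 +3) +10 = 23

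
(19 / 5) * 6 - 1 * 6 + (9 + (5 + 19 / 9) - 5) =27.91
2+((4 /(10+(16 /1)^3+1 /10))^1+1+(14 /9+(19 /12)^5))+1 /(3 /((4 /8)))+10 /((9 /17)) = 114307547173 /3405763584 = 33.56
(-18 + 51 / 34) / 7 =-33 / 14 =-2.36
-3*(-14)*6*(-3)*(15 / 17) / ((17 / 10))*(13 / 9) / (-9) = 18200 / 289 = 62.98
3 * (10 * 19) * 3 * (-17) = -29070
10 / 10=1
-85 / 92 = -0.92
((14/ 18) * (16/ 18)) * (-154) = -106.47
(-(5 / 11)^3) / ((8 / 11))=-125 / 968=-0.13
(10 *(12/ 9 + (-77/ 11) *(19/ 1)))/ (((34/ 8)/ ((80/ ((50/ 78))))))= -657280/ 17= -38663.53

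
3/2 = 1.50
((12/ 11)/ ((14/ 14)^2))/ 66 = 2/ 121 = 0.02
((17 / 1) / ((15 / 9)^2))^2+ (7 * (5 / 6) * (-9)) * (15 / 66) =701871 / 27500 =25.52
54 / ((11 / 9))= 486 / 11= 44.18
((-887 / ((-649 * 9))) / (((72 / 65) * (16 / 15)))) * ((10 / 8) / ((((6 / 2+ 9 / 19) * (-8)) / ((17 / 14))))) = -465564125 / 66319368192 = -0.01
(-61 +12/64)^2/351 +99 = 9842473/89856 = 109.54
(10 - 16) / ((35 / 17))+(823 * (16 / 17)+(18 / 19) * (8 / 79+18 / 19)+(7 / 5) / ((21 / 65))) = 39554321407 / 50906415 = 777.00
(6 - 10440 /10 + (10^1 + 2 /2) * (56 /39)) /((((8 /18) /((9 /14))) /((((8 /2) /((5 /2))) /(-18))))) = 59799 /455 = 131.43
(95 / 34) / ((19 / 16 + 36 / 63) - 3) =-5320 / 2363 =-2.25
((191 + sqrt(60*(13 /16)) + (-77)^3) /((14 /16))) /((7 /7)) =-3650736 /7 + 4*sqrt(195) /7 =-521525.73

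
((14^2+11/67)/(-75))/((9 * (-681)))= 4381/10266075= 0.00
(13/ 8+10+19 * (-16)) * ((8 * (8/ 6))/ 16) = -2339/ 12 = -194.92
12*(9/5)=108/5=21.60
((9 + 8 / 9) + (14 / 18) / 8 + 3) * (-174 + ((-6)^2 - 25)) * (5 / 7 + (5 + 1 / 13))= -80317435 / 6552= -12258.46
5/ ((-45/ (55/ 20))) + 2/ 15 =-31/ 180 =-0.17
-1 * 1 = -1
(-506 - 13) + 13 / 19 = -9848 / 19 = -518.32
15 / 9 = 5 / 3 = 1.67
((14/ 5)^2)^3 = 481.89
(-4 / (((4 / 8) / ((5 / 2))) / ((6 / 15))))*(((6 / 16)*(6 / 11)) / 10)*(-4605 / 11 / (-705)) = -2763 / 28435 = -0.10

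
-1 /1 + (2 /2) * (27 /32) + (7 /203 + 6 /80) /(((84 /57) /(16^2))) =612653 /32480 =18.86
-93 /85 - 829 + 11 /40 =-564277 /680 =-829.82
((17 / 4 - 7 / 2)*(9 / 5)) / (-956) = -27 / 19120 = -0.00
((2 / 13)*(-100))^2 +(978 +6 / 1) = 206296 / 169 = 1220.69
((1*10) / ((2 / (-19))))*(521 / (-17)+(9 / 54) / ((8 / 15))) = 783845 / 272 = 2881.78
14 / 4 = 7 / 2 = 3.50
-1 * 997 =-997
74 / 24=37 / 12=3.08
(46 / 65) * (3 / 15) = 46 / 325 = 0.14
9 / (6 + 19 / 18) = 162 / 127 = 1.28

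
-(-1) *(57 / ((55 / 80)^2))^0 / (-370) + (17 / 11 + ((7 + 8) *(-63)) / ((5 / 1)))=-762951 / 4070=-187.46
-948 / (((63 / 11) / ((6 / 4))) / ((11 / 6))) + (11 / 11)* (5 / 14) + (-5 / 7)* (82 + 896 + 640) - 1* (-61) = -65081 / 42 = -1549.55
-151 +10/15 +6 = -433/3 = -144.33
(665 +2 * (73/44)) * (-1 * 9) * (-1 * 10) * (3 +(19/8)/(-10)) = 29244267/176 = 166160.61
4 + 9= 13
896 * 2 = 1792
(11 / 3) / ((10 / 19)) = 209 / 30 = 6.97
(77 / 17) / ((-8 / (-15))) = 1155 / 136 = 8.49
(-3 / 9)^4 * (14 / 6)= 7 / 243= 0.03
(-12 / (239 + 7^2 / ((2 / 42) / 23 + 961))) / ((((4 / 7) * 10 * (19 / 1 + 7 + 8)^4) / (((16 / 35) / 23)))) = -696246 / 5328752238058225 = -0.00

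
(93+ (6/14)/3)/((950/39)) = 12714/3325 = 3.82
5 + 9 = 14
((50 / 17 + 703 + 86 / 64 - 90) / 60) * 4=335803 / 8160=41.15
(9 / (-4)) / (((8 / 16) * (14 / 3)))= -27 / 28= -0.96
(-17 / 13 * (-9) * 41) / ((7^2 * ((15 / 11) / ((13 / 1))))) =23001 / 245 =93.88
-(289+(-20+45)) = -314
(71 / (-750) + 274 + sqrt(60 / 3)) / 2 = 139.19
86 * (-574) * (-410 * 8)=161913920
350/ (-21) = -50/ 3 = -16.67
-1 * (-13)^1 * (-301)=-3913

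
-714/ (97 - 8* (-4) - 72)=-238/ 19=-12.53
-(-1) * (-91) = -91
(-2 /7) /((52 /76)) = -38 /91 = -0.42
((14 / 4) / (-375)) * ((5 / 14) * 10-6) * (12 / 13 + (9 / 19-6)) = -6443 / 61750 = -0.10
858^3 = 631628712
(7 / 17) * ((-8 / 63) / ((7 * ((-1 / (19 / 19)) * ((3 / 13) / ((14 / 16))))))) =13 / 459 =0.03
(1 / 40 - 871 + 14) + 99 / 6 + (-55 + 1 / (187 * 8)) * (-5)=-2114889 / 3740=-565.48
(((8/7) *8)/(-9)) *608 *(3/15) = -38912/315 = -123.53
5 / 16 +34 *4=2181 / 16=136.31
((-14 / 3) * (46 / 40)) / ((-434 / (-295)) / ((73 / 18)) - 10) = 693427 / 1245228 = 0.56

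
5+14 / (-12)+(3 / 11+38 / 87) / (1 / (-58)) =-37.32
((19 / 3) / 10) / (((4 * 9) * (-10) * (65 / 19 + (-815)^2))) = -361 / 136299672000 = -0.00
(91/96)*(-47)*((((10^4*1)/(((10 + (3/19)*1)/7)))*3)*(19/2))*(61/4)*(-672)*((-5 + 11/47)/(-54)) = 7914121738.63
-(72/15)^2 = -576/25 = -23.04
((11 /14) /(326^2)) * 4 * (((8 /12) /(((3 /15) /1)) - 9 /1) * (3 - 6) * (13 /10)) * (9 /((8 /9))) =196911 /29757280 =0.01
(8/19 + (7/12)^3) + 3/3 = 53173/32832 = 1.62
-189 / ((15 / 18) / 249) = -282366 / 5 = -56473.20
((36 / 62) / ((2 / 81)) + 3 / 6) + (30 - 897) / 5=-46309 / 310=-149.38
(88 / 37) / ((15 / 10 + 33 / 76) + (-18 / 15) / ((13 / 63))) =-39520 / 64491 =-0.61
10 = 10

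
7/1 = 7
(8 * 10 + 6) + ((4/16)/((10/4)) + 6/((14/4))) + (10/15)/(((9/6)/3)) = 18721/210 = 89.15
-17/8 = -2.12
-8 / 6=-4 / 3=-1.33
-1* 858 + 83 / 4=-837.25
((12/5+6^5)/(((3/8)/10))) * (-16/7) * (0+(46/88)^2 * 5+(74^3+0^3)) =-23246787268288/121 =-192122208828.83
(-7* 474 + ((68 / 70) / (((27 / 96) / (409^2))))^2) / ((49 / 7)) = 33124628665757434 / 694575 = 47690499464.79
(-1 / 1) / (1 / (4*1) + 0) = -4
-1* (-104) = 104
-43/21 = -2.05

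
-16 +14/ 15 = -226/ 15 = -15.07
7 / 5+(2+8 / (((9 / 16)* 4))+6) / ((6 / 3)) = 323 / 45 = 7.18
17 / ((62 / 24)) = 204 / 31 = 6.58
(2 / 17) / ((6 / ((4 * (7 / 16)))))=7 / 204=0.03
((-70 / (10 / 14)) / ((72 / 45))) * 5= -1225 / 4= -306.25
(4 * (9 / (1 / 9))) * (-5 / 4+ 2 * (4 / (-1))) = -2997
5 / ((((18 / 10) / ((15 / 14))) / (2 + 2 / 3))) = 7.94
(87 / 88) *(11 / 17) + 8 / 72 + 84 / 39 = 46219 / 15912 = 2.90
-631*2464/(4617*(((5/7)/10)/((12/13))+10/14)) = -12438272/29241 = -425.37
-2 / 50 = -1 / 25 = -0.04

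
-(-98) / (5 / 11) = 1078 / 5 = 215.60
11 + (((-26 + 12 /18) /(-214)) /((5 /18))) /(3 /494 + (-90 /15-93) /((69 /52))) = 1661913813 /151161575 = 10.99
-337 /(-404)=337 /404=0.83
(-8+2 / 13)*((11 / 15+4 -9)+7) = -1394 / 65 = -21.45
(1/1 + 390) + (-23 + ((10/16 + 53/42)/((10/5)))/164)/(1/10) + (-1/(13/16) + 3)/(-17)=980044301/6088992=160.95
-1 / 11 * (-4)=4 / 11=0.36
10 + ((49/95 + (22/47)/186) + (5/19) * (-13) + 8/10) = 655859/83049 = 7.90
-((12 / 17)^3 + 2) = -11554 / 4913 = -2.35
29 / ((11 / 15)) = 435 / 11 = 39.55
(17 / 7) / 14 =17 / 98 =0.17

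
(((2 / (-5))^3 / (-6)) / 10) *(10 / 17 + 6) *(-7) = -1568 / 31875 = -0.05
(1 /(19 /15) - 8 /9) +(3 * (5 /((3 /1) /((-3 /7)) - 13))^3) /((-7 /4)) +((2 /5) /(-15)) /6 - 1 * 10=-1608301 /159600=-10.08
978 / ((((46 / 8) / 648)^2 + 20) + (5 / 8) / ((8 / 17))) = 6570657792 / 143292769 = 45.85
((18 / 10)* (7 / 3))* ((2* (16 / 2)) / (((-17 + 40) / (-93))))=-31248 / 115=-271.72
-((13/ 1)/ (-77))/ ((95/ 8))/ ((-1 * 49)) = -104/ 358435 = -0.00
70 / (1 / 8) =560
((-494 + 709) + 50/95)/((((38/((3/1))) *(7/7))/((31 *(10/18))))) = 211575/722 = 293.04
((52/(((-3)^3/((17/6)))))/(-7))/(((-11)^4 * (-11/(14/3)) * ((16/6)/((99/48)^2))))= -221/6133248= -0.00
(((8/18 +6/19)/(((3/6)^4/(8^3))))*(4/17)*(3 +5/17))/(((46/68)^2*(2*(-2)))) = -238551040/90459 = -2637.12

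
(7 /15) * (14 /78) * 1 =49 /585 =0.08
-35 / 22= -1.59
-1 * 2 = -2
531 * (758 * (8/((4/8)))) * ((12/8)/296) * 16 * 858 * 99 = 1641071285568/37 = 44353277988.32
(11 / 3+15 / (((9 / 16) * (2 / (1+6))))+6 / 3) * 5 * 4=1980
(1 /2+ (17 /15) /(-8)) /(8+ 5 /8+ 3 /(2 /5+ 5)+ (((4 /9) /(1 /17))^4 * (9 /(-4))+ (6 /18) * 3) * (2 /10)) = -10449 /42489215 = -0.00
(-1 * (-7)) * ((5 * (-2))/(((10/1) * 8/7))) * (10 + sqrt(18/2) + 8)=-1029/8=-128.62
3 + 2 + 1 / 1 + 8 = 14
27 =27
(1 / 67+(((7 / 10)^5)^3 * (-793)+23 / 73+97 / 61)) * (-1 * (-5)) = -550355701174032166449 / 59670200000000000000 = -9.22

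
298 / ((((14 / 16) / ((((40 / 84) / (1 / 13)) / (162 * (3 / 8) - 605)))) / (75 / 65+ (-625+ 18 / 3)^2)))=-474998458880 / 320019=-1484282.05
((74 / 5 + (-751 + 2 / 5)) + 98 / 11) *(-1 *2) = 79958 / 55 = 1453.78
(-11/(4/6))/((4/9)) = -297/8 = -37.12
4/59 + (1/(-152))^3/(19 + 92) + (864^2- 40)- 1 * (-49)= 17168743590323653/22998830592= 746505.07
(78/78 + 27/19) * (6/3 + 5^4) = 1518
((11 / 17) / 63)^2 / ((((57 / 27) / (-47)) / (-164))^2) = 1406.27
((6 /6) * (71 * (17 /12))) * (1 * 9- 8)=1207 /12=100.58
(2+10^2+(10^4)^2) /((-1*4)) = -50000051 /2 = -25000025.50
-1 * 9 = -9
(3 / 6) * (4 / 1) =2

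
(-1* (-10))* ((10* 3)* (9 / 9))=300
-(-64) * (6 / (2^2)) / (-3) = -32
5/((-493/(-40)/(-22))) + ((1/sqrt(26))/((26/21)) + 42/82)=-170047/20213 + 21 * sqrt(26)/676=-8.25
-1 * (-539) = 539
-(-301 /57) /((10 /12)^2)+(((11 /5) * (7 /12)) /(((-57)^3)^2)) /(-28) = 312956886223241 /41155736698800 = 7.60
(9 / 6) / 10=3 / 20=0.15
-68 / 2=-34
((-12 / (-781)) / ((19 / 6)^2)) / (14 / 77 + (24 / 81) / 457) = 2665224 / 317388673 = 0.01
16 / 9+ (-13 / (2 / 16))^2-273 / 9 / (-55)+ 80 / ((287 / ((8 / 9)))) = 170771239 / 15785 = 10818.58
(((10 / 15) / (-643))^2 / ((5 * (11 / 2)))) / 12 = 2 / 613971765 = 0.00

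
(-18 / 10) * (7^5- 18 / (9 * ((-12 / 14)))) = -151284 / 5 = -30256.80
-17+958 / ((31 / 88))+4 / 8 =167585 / 62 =2702.98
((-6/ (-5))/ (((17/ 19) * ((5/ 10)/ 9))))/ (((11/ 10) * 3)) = 1368/ 187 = 7.32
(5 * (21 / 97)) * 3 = 315 / 97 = 3.25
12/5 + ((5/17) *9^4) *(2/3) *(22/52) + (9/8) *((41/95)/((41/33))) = 91885341/167960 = 547.07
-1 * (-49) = 49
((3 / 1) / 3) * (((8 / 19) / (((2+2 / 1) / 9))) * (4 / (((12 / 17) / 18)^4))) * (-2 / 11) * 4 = -243547236 / 209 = -1165297.78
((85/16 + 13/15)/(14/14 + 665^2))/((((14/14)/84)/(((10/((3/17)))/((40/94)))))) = 0.16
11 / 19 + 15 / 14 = 1.65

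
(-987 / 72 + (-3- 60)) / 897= -0.09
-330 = -330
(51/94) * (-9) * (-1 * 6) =1377/47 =29.30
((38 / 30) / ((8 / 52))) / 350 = 247 / 10500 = 0.02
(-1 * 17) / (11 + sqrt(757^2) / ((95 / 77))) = -1615 / 59334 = -0.03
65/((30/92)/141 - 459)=-140530/992353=-0.14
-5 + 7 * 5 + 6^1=36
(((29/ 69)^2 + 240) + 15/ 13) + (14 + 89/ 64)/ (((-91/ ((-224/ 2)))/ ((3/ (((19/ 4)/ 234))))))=3575885362/ 1175967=3040.80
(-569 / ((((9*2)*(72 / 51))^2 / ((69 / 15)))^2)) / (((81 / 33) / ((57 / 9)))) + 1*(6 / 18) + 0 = 0.26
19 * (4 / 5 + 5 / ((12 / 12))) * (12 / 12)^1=551 / 5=110.20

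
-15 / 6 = -5 / 2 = -2.50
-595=-595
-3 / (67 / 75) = -225 / 67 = -3.36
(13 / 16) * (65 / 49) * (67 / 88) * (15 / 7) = 849225 / 482944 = 1.76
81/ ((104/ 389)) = 31509/ 104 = 302.97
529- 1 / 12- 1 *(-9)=6455 / 12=537.92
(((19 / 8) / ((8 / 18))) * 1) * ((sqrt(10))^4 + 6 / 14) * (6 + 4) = 601065 / 112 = 5366.65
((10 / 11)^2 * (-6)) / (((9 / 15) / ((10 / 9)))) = -10000 / 1089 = -9.18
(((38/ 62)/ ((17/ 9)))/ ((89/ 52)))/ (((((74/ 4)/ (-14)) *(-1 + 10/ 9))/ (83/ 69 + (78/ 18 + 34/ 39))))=-330257088/ 39914453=-8.27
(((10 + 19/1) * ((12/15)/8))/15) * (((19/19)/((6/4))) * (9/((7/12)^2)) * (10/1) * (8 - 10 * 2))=-100224/245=-409.08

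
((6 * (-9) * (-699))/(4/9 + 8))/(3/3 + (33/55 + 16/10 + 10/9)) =7643565/7372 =1036.84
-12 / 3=-4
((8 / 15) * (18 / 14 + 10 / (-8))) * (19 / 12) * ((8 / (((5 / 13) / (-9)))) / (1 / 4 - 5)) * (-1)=-208 / 175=-1.19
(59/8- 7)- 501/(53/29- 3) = 58167/136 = 427.70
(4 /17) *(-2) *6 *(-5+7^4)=-115008 /17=-6765.18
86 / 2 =43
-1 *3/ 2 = -3/ 2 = -1.50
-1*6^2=-36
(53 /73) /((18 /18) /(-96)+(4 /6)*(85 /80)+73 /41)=208608 /712115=0.29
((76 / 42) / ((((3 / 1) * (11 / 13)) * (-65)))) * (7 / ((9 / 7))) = -266 / 4455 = -0.06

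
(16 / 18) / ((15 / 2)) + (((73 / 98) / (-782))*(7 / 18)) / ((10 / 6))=349679 / 2955960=0.12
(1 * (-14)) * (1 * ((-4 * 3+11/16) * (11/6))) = 13937/48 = 290.35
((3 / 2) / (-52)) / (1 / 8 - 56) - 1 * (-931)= 1803348 / 1937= 931.00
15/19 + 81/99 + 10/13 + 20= 22.38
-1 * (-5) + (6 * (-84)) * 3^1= -1507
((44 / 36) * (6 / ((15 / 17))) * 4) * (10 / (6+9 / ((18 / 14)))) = 2992 / 117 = 25.57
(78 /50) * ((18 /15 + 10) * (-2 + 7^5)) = 7340424 /25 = 293616.96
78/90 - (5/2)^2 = -323/60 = -5.38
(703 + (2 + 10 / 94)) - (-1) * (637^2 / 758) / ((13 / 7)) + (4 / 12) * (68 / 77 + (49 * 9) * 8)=17855343731 / 8229606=2169.65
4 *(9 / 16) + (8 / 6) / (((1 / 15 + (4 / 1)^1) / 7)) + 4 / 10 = 6033 / 1220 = 4.95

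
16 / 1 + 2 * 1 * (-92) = -168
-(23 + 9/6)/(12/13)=-637/24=-26.54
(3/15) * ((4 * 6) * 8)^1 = 192/5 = 38.40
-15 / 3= -5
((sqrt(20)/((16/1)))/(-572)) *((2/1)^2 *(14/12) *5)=-35 *sqrt(5)/6864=-0.01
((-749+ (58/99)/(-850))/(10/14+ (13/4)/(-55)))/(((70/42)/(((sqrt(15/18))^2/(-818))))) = 220599428/315700965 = 0.70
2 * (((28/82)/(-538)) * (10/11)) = -140/121319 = -0.00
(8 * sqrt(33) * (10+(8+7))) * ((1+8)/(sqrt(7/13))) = 1800 * sqrt(3003)/7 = 14091.33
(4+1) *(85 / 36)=425 / 36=11.81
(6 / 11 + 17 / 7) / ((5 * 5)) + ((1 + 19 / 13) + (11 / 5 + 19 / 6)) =1193267 / 150150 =7.95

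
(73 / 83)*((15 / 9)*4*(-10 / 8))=-1825 / 249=-7.33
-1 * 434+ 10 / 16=-3467 / 8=-433.38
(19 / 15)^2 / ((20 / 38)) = 6859 / 2250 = 3.05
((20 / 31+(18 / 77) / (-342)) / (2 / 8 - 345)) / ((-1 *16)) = 29229 / 250167148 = 0.00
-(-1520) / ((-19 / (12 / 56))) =-120 / 7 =-17.14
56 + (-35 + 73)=94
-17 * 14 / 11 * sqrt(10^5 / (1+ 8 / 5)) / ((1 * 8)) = -14875 * sqrt(26) / 143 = -530.41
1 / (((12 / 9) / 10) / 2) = 15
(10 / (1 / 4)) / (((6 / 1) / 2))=13.33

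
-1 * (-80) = 80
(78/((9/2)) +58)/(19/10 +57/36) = 21.63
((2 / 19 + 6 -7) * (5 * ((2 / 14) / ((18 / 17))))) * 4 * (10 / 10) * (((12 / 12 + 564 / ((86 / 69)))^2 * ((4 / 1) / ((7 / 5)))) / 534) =-10990352128900 / 4136569857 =-2656.88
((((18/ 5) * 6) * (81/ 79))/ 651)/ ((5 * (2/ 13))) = 18954/ 428575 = 0.04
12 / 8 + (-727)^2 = 1057061 / 2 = 528530.50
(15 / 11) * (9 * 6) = 73.64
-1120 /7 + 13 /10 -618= -776.70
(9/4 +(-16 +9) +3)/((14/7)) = -7/8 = -0.88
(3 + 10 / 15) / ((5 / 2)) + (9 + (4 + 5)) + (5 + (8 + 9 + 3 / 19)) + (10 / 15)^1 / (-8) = 47357 / 1140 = 41.54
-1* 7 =-7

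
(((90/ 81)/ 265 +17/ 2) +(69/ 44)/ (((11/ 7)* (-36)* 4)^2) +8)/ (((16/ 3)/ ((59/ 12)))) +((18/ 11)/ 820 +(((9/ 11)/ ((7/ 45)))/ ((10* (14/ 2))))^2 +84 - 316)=-13318579258615925683/ 61438929633607680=-216.78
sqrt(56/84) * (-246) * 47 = -3854 * sqrt(6) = -9440.33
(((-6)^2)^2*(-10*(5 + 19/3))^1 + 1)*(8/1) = -1175032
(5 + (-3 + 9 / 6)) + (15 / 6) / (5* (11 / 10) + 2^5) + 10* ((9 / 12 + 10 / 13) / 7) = 5.74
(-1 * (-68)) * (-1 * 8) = -544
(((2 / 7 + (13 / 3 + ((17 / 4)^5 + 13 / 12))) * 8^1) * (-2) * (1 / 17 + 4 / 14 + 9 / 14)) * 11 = -77393920285 / 319872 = -241952.78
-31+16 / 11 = -325 / 11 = -29.55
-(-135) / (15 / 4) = 36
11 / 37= 0.30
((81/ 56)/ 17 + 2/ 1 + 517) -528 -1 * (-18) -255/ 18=-14513/ 2856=-5.08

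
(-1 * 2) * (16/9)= -32/9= -3.56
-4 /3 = -1.33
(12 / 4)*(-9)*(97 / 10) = -2619 / 10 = -261.90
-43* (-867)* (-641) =-23897121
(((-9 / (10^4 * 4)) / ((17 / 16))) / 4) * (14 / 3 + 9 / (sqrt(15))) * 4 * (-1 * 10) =27 * sqrt(15) / 21250 + 21 / 2125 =0.01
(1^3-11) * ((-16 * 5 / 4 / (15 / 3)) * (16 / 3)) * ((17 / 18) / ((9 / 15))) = 27200 / 81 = 335.80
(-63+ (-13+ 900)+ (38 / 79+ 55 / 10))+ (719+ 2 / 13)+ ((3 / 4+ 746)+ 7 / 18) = 84897833 / 36972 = 2296.27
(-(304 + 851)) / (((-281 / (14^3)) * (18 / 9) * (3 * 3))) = 528220 / 843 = 626.60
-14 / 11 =-1.27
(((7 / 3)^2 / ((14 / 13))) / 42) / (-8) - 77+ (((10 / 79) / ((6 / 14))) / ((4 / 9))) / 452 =-594000167 / 7712928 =-77.01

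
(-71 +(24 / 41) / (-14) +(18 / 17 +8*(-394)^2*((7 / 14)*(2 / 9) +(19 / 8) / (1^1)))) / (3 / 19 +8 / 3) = 2575846918607 / 2356557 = 1093055.22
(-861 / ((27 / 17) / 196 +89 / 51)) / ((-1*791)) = 1229508 / 1980325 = 0.62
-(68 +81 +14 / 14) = -150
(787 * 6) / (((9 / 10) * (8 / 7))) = 27545 / 6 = 4590.83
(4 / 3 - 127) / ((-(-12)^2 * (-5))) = -377 / 2160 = -0.17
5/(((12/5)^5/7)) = 109375/248832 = 0.44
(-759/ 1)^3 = -437245479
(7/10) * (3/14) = 3/20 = 0.15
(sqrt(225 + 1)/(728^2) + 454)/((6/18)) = 3 * sqrt(226)/529984 + 1362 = 1362.00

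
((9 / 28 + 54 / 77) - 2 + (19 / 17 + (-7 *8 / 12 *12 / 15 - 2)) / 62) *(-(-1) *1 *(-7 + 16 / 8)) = 365809 / 69564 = 5.26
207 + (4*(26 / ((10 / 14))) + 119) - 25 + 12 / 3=2253 / 5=450.60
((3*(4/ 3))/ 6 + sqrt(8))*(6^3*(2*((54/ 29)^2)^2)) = 2448880128/ 707281 + 7346640384*sqrt(2)/ 707281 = 18152.05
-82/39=-2.10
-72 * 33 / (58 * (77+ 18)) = -1188 / 2755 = -0.43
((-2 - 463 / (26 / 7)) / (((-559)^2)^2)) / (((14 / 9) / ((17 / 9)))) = -55981 / 35542552631404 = -0.00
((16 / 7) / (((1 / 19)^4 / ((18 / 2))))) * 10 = 187662240 / 7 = 26808891.43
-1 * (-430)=430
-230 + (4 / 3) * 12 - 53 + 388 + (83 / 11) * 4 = 1663 / 11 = 151.18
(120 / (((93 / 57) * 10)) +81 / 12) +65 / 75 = 27847 / 1860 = 14.97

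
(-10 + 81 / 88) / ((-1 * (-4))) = -2.27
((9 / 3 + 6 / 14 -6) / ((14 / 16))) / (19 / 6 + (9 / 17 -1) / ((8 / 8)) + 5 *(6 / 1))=-14688 / 163415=-0.09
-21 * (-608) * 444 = 5668992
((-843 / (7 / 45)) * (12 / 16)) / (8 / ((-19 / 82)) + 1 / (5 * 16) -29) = 43245900 / 675787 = 63.99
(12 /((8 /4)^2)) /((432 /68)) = 17 /36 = 0.47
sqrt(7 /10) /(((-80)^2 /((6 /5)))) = 3 * sqrt(70) /160000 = 0.00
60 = 60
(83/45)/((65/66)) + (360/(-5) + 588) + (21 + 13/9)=1580428/2925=540.32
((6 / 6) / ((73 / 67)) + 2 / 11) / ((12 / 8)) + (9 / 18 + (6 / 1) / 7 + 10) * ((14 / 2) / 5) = 400691 / 24090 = 16.63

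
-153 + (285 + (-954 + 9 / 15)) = -4107 / 5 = -821.40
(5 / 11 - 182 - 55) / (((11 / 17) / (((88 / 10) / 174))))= -18.49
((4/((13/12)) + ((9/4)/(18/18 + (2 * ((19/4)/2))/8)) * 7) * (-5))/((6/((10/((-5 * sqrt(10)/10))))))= 5000 * sqrt(10)/221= 71.54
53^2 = 2809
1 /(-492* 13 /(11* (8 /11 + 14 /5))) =-0.01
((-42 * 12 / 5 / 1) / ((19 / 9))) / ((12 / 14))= -5292 / 95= -55.71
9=9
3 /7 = 0.43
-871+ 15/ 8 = -6953/ 8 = -869.12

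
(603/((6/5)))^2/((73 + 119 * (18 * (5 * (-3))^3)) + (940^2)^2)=1010025/3122966923292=0.00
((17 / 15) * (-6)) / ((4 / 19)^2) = -153.42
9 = 9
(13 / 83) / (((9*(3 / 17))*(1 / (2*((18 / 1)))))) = 884 / 249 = 3.55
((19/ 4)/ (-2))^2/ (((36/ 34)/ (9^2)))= 55233/ 128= 431.51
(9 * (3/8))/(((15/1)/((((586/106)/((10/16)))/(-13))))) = -2637/17225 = -0.15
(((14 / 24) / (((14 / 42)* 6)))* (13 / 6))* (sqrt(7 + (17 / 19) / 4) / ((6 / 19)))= 5.38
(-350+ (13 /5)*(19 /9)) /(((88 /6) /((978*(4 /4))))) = -2526989 /110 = -22972.63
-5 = -5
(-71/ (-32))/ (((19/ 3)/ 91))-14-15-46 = -26217/ 608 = -43.12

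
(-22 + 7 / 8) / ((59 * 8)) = -169 / 3776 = -0.04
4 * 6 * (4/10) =48/5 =9.60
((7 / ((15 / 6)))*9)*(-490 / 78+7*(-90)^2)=18572862 / 13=1428681.69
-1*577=-577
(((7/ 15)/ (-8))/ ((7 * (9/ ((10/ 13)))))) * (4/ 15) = -1/ 5265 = -0.00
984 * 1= 984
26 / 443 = 0.06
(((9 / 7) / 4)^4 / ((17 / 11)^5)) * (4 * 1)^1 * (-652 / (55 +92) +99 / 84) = -674498498355 / 42763457585408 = -0.02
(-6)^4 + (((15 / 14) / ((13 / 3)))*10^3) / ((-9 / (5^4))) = -15874.33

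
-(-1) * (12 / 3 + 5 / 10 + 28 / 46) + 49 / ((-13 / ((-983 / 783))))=4607747 / 468234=9.84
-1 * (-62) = 62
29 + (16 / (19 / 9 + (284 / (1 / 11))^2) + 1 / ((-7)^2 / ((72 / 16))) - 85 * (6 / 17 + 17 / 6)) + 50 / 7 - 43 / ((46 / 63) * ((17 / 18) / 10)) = -858.15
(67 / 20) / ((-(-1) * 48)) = 67 / 960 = 0.07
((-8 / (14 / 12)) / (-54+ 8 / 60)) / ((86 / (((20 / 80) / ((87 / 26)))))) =195 / 1763258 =0.00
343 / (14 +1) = 343 / 15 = 22.87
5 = 5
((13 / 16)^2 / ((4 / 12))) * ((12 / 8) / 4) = 1521 / 2048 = 0.74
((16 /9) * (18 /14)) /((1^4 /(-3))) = -48 /7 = -6.86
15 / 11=1.36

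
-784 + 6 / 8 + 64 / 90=-140857 / 180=-782.54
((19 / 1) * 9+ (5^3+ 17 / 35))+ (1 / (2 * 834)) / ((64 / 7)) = 296.49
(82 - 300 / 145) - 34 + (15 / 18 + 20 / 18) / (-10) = 47749 / 1044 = 45.74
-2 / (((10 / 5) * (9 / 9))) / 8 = -1 / 8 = -0.12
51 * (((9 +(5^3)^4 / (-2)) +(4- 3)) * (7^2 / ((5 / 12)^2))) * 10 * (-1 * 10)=175710923105760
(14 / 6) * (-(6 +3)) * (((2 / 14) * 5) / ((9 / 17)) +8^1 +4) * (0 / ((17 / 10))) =0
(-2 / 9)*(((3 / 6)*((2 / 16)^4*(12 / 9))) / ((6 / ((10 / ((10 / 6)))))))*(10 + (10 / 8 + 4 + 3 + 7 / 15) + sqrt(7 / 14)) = -1123 / 1658880 - sqrt(2) / 55296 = -0.00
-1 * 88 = -88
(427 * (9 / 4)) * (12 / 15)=3843 / 5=768.60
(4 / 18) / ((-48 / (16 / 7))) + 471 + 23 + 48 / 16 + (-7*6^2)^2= 12096187 / 189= 64000.99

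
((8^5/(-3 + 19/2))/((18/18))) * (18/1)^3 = 382205952/13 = 29400457.85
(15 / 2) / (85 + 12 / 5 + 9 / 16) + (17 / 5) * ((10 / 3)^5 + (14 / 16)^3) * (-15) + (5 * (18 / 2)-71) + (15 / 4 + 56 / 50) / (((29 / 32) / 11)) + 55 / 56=-31084379935667587 / 1481080204800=-20987.64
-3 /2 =-1.50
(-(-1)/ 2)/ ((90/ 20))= 1/ 9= 0.11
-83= -83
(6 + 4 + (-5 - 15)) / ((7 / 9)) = -90 / 7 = -12.86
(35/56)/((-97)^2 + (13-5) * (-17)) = 0.00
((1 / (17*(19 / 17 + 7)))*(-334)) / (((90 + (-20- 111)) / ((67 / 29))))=11189 / 82041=0.14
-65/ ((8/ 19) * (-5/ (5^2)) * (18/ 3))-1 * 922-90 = -883.35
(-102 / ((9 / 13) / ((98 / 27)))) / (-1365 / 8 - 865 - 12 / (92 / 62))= 7970144 / 15555483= 0.51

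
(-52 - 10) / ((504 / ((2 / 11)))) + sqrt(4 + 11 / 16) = -31 / 1386 + 5*sqrt(3) / 4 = 2.14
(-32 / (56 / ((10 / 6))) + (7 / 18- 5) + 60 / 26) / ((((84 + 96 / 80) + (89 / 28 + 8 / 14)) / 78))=-106660 / 37359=-2.86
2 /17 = 0.12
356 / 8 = 89 / 2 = 44.50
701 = 701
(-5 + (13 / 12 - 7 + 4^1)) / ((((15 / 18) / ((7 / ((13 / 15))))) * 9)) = -581 / 78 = -7.45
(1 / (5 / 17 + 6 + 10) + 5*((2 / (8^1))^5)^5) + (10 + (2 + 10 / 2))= 5321002959738242409 / 311874274195406848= 17.06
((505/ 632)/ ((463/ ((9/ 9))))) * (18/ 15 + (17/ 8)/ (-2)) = 1111/ 4681856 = 0.00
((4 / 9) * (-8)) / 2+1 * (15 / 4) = 71 / 36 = 1.97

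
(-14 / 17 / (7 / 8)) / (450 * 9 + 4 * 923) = -8 / 65807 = -0.00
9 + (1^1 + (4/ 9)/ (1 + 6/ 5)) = 1010/ 99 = 10.20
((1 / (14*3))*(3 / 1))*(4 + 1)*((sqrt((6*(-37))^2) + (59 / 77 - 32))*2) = 73445 / 539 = 136.26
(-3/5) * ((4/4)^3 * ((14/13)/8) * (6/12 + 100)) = -4221/520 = -8.12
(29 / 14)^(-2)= 196 / 841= 0.23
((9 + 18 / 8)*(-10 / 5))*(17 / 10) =-153 / 4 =-38.25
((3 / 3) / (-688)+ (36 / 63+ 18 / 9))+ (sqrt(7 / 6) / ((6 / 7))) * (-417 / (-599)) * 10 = 12377 / 4816+ 4865 * sqrt(42) / 3594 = 11.34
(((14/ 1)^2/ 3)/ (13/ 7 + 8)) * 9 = 1372/ 23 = 59.65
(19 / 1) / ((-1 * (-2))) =19 / 2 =9.50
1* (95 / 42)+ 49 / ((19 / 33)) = 87.37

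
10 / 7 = 1.43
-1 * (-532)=532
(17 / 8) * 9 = 153 / 8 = 19.12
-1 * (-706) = 706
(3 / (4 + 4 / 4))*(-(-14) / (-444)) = -7 / 370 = -0.02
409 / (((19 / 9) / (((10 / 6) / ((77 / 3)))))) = 18405 / 1463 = 12.58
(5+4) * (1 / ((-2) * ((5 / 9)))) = -81 / 10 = -8.10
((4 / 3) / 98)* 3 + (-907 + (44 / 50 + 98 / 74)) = -41008014 / 45325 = -904.75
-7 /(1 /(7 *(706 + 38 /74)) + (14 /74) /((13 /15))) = -616117229 /19231432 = -32.04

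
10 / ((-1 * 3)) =-10 / 3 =-3.33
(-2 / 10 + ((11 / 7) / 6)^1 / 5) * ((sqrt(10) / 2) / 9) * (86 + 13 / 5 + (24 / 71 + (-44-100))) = 605957 * sqrt(10) / 1341900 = 1.43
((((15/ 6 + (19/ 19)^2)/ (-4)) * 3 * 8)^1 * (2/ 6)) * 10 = -70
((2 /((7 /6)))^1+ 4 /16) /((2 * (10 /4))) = 11 /28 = 0.39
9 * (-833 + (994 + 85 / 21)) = 10398 / 7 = 1485.43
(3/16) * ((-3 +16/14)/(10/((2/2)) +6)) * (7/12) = -13/1024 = -0.01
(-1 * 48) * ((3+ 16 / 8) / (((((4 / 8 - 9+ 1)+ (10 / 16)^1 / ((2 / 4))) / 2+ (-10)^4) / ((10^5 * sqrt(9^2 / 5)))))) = -9662.83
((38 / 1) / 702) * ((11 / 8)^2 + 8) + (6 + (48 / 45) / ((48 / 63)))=297101 / 37440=7.94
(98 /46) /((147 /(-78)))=-26 /23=-1.13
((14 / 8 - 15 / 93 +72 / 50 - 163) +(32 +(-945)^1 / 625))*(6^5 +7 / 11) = -171684031113 / 170500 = -1006944.46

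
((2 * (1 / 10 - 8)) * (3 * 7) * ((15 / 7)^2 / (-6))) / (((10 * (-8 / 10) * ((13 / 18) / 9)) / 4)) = -287955 / 182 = -1582.17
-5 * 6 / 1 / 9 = -10 / 3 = -3.33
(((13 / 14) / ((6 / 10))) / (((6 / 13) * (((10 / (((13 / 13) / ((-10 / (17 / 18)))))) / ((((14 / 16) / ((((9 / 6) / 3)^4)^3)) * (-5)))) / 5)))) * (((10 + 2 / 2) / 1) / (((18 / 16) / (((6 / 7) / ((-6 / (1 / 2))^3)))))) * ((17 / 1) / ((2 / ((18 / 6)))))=-5372510 / 15309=-350.94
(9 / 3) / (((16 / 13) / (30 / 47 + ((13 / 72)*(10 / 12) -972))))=-256353149 / 108288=-2367.33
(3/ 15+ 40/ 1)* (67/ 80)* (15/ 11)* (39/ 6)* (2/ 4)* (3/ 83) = 1575639/ 292160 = 5.39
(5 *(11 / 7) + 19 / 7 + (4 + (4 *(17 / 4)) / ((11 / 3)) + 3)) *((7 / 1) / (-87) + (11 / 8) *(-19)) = -5198115 / 8932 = -581.97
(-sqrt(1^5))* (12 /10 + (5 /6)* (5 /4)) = -269 /120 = -2.24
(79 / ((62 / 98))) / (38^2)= 3871 / 44764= 0.09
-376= -376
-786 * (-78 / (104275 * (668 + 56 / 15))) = 45981 / 52533745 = 0.00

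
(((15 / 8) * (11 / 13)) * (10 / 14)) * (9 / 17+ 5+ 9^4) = 7084275 / 952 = 7441.47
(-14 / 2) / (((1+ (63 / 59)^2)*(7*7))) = -3481 / 52150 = -0.07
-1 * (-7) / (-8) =-7 / 8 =-0.88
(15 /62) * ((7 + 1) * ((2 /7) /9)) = 40 /651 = 0.06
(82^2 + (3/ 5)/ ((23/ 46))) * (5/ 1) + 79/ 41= 1378745/ 41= 33627.93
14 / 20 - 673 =-6723 / 10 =-672.30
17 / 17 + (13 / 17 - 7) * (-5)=547 / 17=32.18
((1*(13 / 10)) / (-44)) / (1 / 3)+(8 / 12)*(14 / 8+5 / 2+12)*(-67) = -958217 / 1320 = -725.92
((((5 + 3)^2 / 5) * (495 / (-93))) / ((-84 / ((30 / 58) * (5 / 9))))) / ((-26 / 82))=-180400 / 245427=-0.74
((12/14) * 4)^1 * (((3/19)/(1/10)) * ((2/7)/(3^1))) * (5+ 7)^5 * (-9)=-1074954240/931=-1154623.24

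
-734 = -734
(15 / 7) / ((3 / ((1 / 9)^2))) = 5 / 567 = 0.01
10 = 10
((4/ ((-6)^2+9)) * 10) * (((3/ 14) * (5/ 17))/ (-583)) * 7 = -20/ 29733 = -0.00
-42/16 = -21/8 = -2.62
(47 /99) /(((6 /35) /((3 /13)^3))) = 1645 /48334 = 0.03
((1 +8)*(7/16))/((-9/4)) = -7/4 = -1.75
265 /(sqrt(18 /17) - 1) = 4505+795 * sqrt(34) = 9140.61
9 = 9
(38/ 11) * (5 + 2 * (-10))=-570/ 11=-51.82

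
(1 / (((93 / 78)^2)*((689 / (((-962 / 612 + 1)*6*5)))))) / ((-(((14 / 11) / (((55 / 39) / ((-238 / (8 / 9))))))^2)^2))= 1071794405000000 / 208610667416935587884671773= 0.00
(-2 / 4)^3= -0.12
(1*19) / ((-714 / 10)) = -95 / 357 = -0.27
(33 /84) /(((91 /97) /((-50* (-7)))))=146.57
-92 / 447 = -0.21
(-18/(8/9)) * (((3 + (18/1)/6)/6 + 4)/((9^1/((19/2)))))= -855/8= -106.88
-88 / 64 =-11 / 8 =-1.38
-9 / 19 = -0.47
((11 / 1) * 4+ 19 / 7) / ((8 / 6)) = 981 / 28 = 35.04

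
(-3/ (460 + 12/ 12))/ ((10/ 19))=-0.01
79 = 79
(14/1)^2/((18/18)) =196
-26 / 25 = -1.04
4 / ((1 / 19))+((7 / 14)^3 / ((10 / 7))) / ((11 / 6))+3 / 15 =76.25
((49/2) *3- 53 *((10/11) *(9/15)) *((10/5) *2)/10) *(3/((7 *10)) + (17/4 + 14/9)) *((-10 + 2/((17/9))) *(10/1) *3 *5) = -635929962/1309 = -485813.57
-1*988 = -988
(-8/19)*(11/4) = -22/19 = -1.16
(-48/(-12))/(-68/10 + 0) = -10/17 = -0.59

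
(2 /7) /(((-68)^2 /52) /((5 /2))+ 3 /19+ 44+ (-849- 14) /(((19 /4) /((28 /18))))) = -22230 /15786071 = -0.00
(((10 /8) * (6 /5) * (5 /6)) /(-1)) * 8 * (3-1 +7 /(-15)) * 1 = -46 /3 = -15.33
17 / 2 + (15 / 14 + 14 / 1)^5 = 418231773555 / 537824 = 777636.87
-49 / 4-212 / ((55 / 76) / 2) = -131591 / 220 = -598.14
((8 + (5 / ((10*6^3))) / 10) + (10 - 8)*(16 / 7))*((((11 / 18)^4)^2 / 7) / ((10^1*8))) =81492172713127 / 186616420378214400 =0.00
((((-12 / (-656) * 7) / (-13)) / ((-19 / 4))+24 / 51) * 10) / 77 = 813730 / 13256243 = 0.06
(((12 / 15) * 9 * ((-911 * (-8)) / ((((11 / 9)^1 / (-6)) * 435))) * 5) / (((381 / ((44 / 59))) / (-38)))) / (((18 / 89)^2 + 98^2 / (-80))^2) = 1201035146676756480 / 78542021990582133457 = 0.02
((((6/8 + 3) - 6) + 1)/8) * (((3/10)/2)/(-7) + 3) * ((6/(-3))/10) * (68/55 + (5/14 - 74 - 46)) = -38019141/3449600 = -11.02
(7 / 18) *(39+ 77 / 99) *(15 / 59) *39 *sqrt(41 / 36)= 81445 *sqrt(41) / 3186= 163.69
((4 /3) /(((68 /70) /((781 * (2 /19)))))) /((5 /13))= 284284 /969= 293.38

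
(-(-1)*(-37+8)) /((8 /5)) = -145 /8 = -18.12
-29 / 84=-0.35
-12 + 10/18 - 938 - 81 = -9274/9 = -1030.44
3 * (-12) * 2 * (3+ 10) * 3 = -2808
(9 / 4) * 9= 81 / 4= 20.25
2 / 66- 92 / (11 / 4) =-1103 / 33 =-33.42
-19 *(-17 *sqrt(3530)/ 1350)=323 *sqrt(3530)/ 1350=14.22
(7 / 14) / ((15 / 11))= 11 / 30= 0.37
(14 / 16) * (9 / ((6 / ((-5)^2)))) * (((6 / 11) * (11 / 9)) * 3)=525 / 8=65.62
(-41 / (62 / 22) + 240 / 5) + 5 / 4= 4303 / 124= 34.70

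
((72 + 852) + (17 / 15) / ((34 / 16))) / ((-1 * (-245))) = 13868 / 3675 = 3.77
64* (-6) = -384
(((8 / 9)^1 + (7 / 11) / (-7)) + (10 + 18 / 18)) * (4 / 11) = 4672 / 1089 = 4.29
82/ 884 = 41/ 442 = 0.09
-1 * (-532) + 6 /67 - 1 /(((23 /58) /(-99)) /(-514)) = -196923046 /1541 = -127789.13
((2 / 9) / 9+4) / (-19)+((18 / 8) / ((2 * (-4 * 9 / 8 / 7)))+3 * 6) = 98731 / 6156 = 16.04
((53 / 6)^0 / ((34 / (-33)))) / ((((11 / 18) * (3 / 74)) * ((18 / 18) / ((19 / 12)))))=-2109 / 34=-62.03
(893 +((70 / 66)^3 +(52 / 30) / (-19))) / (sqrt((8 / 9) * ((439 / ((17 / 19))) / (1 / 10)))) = 1526238533 * sqrt(708985) / 94920997050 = 13.54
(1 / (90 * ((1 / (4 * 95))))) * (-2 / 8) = -19 / 18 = -1.06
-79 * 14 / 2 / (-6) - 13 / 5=2687 / 30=89.57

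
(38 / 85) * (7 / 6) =133 / 255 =0.52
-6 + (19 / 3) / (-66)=-1207 / 198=-6.10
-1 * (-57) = 57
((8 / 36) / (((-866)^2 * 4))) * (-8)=-1 / 1687401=-0.00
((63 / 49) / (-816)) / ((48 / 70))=-5 / 2176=-0.00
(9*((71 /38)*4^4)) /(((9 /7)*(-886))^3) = -389648 /133798054473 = -0.00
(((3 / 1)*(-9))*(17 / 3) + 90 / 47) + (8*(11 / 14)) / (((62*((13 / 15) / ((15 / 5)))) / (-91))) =-266661 / 1457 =-183.02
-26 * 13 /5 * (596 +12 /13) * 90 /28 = -907920 /7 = -129702.86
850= 850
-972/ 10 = -486/ 5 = -97.20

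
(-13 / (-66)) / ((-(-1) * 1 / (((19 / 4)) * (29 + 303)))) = 20501 / 66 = 310.62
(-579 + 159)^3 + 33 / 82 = -74087999.60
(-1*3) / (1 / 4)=-12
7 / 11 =0.64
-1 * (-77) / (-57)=-77 / 57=-1.35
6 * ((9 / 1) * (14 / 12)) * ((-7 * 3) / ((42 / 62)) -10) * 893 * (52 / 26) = -4613238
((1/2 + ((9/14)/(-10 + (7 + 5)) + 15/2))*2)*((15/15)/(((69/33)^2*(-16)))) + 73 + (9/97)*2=838468383/11494112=72.95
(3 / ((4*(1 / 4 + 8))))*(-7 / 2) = -7 / 22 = -0.32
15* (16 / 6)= 40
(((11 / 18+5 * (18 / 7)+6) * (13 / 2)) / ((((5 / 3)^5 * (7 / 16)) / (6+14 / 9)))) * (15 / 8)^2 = 14637051 / 24500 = 597.43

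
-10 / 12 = -5 / 6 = -0.83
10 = 10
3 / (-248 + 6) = -3 / 242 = -0.01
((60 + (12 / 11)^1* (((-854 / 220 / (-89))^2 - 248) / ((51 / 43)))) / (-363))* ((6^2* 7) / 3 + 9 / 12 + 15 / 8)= 15817849776813 / 394302627400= 40.12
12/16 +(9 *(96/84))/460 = 2487/3220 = 0.77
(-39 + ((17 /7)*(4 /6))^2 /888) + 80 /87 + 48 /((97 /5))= -9805083997 /275398326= -35.60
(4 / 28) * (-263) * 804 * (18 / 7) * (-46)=175082256 / 49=3573107.27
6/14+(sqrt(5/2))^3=3/7+5 * sqrt(10)/4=4.38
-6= -6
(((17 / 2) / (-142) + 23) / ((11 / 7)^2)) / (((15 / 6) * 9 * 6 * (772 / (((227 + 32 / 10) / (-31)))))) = -73487897 / 111023898480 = -0.00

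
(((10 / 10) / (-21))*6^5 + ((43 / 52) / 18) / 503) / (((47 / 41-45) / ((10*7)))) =250168477175 / 423256392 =591.06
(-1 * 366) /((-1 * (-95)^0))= 366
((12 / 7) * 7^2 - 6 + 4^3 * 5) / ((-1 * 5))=-398 / 5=-79.60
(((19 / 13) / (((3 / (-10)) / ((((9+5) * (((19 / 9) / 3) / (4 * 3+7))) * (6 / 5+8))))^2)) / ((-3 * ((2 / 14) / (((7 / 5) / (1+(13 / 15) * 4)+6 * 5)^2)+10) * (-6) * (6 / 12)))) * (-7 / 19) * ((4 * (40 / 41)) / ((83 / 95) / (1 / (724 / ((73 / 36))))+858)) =-0.01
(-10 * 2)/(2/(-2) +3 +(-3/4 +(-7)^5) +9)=80/67187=0.00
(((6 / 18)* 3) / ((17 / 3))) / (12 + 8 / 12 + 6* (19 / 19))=0.01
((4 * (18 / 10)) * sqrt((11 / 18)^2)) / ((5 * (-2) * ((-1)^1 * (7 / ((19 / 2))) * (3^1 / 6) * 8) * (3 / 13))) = 2717 / 4200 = 0.65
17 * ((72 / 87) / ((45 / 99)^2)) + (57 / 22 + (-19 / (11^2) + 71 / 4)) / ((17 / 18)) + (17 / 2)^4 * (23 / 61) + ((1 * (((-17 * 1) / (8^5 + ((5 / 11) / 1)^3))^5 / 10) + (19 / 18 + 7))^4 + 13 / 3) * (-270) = -46734884653136040195085660938388944382686169751376940430442181229356394597388535965827871241401672056497032004113142648160789080809563484740051 / 41137190825474985990650005791043670451645547598048573902821386454977705280338741045776195775082097164768456810068615966913133950296358000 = -1136073.80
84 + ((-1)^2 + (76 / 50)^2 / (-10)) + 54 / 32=4322823 / 50000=86.46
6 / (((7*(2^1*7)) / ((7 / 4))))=3 / 28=0.11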